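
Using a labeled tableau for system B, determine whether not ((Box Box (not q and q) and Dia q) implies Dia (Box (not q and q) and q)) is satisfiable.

No, unsatisfiable

1. not ((Box Box (not q and q) and Dia q) implies Dia (Box (not q and q) and q)), u
2. Box Box (not q and q) and Dia q, u
3. not Dia (Box (not q and q) and q), u
4. Box Box (not q and q), u
5. Dia q, u
6. not (Box (not q and q) and q), u
7. Box (not q and q), u
8. not q and q, u
9. not q, u
10. q, u
Accessibility: uRu
Branch closes: q and not q both at u.
All branches of the tableau close; one closing branch shown above.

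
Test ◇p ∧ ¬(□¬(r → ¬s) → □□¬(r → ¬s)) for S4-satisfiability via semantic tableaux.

1. ◇p ∧ ¬(□¬(r → ¬s) → □□¬(r → ¬s)), u
2. ◇p, u
3. ¬(□¬(r → ¬s) → □□¬(r → ¬s)), u
4. □¬(r → ¬s), u
5. ¬□□¬(r → ¬s), u
6. ¬(r → ¬s), u
7. r, u
8. s, u
9. p, v
10. ¬(r → ¬s), v
11. r, v
12. s, v
13. ¬□¬(r → ¬s), w
14. ¬(r → ¬s), w
15. r, w
16. s, w
17. r → ¬s, x
18. ¬(r → ¬s), x
19. r, x
20. s, x
21. ¬s, x
Accessibility: uRu, uRv, uRw, uRx, vRv, wRw, wRx, xRx
Branch closes: s and ¬s both at x.
All branches of the tableau close; one closing branch shown above.

Unsatisfiable (every branch closes)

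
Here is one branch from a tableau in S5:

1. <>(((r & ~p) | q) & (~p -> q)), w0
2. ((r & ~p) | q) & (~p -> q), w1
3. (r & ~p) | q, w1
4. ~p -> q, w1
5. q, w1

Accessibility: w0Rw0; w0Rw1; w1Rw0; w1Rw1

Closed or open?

No world carries both an atom and its negation.

Not closed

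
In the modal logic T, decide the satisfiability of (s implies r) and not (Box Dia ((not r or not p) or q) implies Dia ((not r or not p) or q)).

1. (s implies r) and not (Box Dia ((not r or not p) or q) implies Dia ((not r or not p) or q)), w0
2. s implies r, w0   [and-rule on 1]
3. not (Box Dia ((not r or not p) or q) implies Dia ((not r or not p) or q)), w0   [and-rule on 1]
4. Box Dia ((not r or not p) or q), w0   [neg-implies-rule on 3]
5. not Dia ((not r or not p) or q), w0   [neg-implies-rule on 3]
6. Dia ((not r or not p) or q), w0   [Box-rule on 4 via w0Rw0]
7. not ((not r or not p) or q), w0   [neg-Dia-rule on 5 via w0Rw0]
8. not (not r or not p), w0   [neg-or-rule on 7]
9. not q, w0   [neg-or-rule on 7]
10. r, w0   [neg-or-rule on 8]
11. p, w0   [neg-or-rule on 8]
12. (not r or not p) or q, w1   [Dia-rule on 6: fresh world w1, w0Rw1]
13. Dia ((not r or not p) or q), w1   [Box-rule on 4 via w0Rw1]
14. not ((not r or not p) or q), w1   [neg-Dia-rule on 5 via w0Rw1]
15. not (not r or not p), w1   [neg-or-rule on 14]
16. not q, w1   [neg-or-rule on 14]
17. r, w1   [neg-or-rule on 15]
18. p, w1   [neg-or-rule on 15]
19. not r or not p, w1   [or-rule on 12 (branches; this branch)]
20. not p, w1   [or-rule on 19 (branches; this branch)]
Accessibility: w0Rw0, w0Rw1, w1Rw1
Branch closes: p and not p both at w1.
(One branch shown.) All branches close.

Unsatisfiable (every branch closes)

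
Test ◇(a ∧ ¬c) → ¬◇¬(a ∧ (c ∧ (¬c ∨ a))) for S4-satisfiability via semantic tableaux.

Satisfiable (open branch found)

1. ◇(a ∧ ¬c) → ¬◇¬(a ∧ (c ∧ (¬c ∨ a))), u
2. ¬◇¬(a ∧ (c ∧ (¬c ∨ a))), u
3. a ∧ (c ∧ (¬c ∨ a)), u
4. a, u
5. c ∧ (¬c ∨ a), u
6. c, u
7. ¬c ∨ a, u
Accessibility: uRu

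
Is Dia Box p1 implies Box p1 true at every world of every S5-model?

Valid in S5

Tableau for the negation not (Dia Box p1 implies Box p1):
1. not (Dia Box p1 implies Box p1), 0
2. Dia Box p1, 0
3. not Box p1, 0
4. Box p1, 1
5. p1, 0
6. p1, 1
7. not p1, 2
8. p1, 2
Accessibility: 0R0, 0R1, 0R2, 1R0, 1R1, 1R2, 2R0, 2R1, 2R2
Branch closes: p1 and not p1 both at 2.
All branches of the negation close; one closing branch shown above.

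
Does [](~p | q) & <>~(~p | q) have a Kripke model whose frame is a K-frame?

Unsatisfiable (every branch closes)

1. [](~p | q) & <>~(~p | q), u
2. [](~p | q), u
3. <>~(~p | q), u
4. ~(~p | q), v
5. p, v
6. ~q, v
7. ~p | q, v
8. q, v
Accessibility: uRv
Branch closes: q and ~q both at v.
Every branch closes; the branch above is one of them.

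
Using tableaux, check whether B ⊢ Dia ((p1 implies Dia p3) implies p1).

Not valid

Tableau for the negation not Dia ((p1 implies Dia p3) implies p1):
1. not Dia ((p1 implies Dia p3) implies p1), 0
2. not ((p1 implies Dia p3) implies p1), 0
3. p1 implies Dia p3, 0
4. not p1, 0
5. Dia p3, 0
6. p3, 1
7. not ((p1 implies Dia p3) implies p1), 1
8. p1 implies Dia p3, 1
9. not p1, 1
10. Dia p3, 1
11. p3, 2
Accessibility: 0R0, 0R1, 1R0, 1R1, 1R2, 2R1, 2R2
The negation has an open branch (countermodel exists).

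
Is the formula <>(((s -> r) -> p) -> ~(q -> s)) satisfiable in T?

1. <>(((s -> r) -> p) -> ~(q -> s)), u
2. ((s -> r) -> p) -> ~(q -> s), v
3. ~(q -> s), v
4. q, v
5. ~s, v
Accessibility: uRu, uRv, vRv

Yes, satisfiable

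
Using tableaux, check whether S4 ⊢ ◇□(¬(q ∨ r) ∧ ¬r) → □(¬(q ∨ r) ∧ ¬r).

Not valid

Tableau for the negation ¬(◇□(¬(q ∨ r) ∧ ¬r) → □(¬(q ∨ r) ∧ ¬r)):
1. ¬(◇□(¬(q ∨ r) ∧ ¬r) → □(¬(q ∨ r) ∧ ¬r)), u
2. ◇□(¬(q ∨ r) ∧ ¬r), u
3. ¬□(¬(q ∨ r) ∧ ¬r), u
4. □(¬(q ∨ r) ∧ ¬r), v
5. ¬(q ∨ r) ∧ ¬r, v
6. ¬(q ∨ r), v
7. ¬r, v
8. ¬q, v
9. ¬(¬(q ∨ r) ∧ ¬r), w
10. r, w
Accessibility: uRu, uRv, uRw, vRv, wRw
The negation has an open branch (countermodel exists).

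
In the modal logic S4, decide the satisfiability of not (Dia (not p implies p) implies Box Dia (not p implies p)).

1. not (Dia (not p implies p) implies Box Dia (not p implies p)), u
2. Dia (not p implies p), u   [neg-implies-rule on 1]
3. not Box Dia (not p implies p), u   [neg-implies-rule on 1]
4. not p implies p, v   [Dia-rule on 2: fresh world v, uRv]
5. p, v   [implies-rule on 4 (branches; this branch)]
6. not Dia (not p implies p), w   [neg-Box-rule on 3: fresh world w, uRw]
7. not (not p implies p), w   [neg-Dia-rule on 6 via wRw]
8. not p, w   [neg-implies-rule on 7]
Accessibility: uRu, uRv, uRw, vRv, wRw

Satisfiable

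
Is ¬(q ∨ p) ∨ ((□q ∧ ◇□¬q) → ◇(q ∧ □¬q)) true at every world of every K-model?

Valid

Tableau for the negation ¬(¬(q ∨ p) ∨ ((□q ∧ ◇□¬q) → ◇(q ∧ □¬q))):
1. ¬(¬(q ∨ p) ∨ ((□q ∧ ◇□¬q) → ◇(q ∧ □¬q))), 0
2. q ∨ p, 0
3. ¬((□q ∧ ◇□¬q) → ◇(q ∧ □¬q)), 0
4. □q ∧ ◇□¬q, 0
5. ¬◇(q ∧ □¬q), 0
6. □q, 0
7. ◇□¬q, 0
8. p, 0
9. □¬q, 1
10. ¬(q ∧ □¬q), 1
11. q, 1
12. ¬□¬q, 1
13. q, 2
14. ¬q, 2
Accessibility: 0R1, 1R2
Branch closes: q and ¬q both at 2.
All branches of the negation close; one closing branch shown above.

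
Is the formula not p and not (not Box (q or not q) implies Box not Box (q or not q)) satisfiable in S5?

Unsatisfiable (every branch closes)

1. not p and not (not Box (q or not q) implies Box not Box (q or not q)), w0
2. not p, w0   [and-rule on 1]
3. not (not Box (q or not q) implies Box not Box (q or not q)), w0   [and-rule on 1]
4. not Box (q or not q), w0   [neg-implies-rule on 3]
5. not Box not Box (q or not q), w0   [neg-implies-rule on 3]
6. not (q or not q), w1   [neg-Box-rule on 4: fresh world w1, w0Rw1]
7. not q, w1   [neg-or-rule on 6]
8. q, w1   [neg-or-rule on 6]
Accessibility: w0Rw0, w0Rw1, w1Rw0, w1Rw1
Branch closes: q and not q both at w1.
All branches of the tableau close; one closing branch shown above.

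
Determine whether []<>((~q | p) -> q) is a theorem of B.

Tableau for the negation ~[]<>((~q | p) -> q):
1. ~[]<>((~q | p) -> q), w0
2. ~<>((~q | p) -> q), w1
3. ~((~q | p) -> q), w0
4. ~q | p, w0
5. ~q, w0
6. ~((~q | p) -> q), w1
7. ~q | p, w1
8. ~q, w1
9. p, w0
10. p, w1
Accessibility: w0Rw0, w0Rw1, w1Rw0, w1Rw1
The negation has an open branch (countermodel exists).

No, not valid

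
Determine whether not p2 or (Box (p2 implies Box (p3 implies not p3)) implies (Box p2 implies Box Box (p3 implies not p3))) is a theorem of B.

Valid in B

Tableau for the negation not (not p2 or (Box (p2 implies Box (p3 implies not p3)) implies (Box p2 implies Box Box (p3 implies not p3)))):
1. not (not p2 or (Box (p2 implies Box (p3 implies not p3)) implies (Box p2 implies Box Box (p3 implies not p3)))), u
2. p2, u
3. not (Box (p2 implies Box (p3 implies not p3)) implies (Box p2 implies Box Box (p3 implies not p3))), u
4. Box (p2 implies Box (p3 implies not p3)), u
5. not (Box p2 implies Box Box (p3 implies not p3)), u
6. Box p2, u
7. not Box Box (p3 implies not p3), u
8. p2 implies Box (p3 implies not p3), u
9. Box (p3 implies not p3), u
10. p3 implies not p3, u
11. not p3, u
12. not Box (p3 implies not p3), v
13. p2 implies Box (p3 implies not p3), v
14. p2, v
15. p3 implies not p3, v
16. Box (p3 implies not p3), v
17. not p3, v
18. not (p3 implies not p3), w
19. p3, w
20. p3 implies not p3, w
21. not p3, w
Accessibility: uRu, uRv, vRu, vRv, vRw, wRv, wRw
Branch closes: p3 and not p3 both at w.
All branches of the negation close; one closing branch shown above.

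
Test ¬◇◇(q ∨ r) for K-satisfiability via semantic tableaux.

1. ¬◇◇(q ∨ r), w0

Satisfiable (open branch found)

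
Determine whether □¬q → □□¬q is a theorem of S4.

Tableau for the negation ¬(□¬q → □□¬q):
1. ¬(□¬q → □□¬q), w0
2. □¬q, w0
3. ¬□□¬q, w0
4. ¬q, w0
5. ¬□¬q, w1
6. ¬q, w1
7. q, w2
8. ¬q, w2
Accessibility: w0Rw0, w0Rw1, w0Rw2, w1Rw1, w1Rw2, w2Rw2
Branch closes: q and ¬q both at w2.
Every branch of the negation's tableau closes; the branch above is one of them.

Valid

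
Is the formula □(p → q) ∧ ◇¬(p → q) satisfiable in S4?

1. □(p → q) ∧ ◇¬(p → q), w0
2. □(p → q), w0
3. ◇¬(p → q), w0
4. p → q, w0
5. q, w0
6. ¬(p → q), w1
7. p, w1
8. ¬q, w1
9. p → q, w1
10. q, w1
Accessibility: w0Rw0, w0Rw1, w1Rw1
Branch closes: q and ¬q both at w1.
All branches of the tableau close; one closing branch shown above.

Unsatisfiable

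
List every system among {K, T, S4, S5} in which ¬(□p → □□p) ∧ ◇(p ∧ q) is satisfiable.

S4-tableau for the formula:
1. ¬(□p → □□p) ∧ ◇(p ∧ q), 0
2. ¬(□p → □□p), 0   [∧-rule on 1]
3. ◇(p ∧ q), 0   [∧-rule on 1]
4. □p, 0   [¬→-rule on 2]
5. ¬□□p, 0   [¬→-rule on 2]
6. p, 0   [□-rule on 4 via 0R0]
7. p ∧ q, 1   [◇-rule on 3: fresh world 1, 0R1]
8. p, 1   [∧-rule on 7]
9. q, 1   [∧-rule on 7]
10. ¬□p, 2   [¬□-rule on 5: fresh world 2, 0R2]
11. p, 2   [□-rule on 4 via 0R2]
12. ¬p, 3   [¬□-rule on 10: fresh world 3, 2R3]
13. p, 3   [□-rule on 4 via 0R3]
Accessibility: 0R0, 0R1, 0R2, 0R3, 1R1, 2R2, 2R3, 3R3
Branch closes: p and ¬p both at 3.
Every branch closes (one shown): unsatisfiable in S4, hence also in S5 (every S5-frame is an S4-frame).
T-tableau for the formula:
1. ¬(□p → □□p) ∧ ◇(p ∧ q), 0
2. ¬(□p → □□p), 0   [∧-rule on 1]
3. ◇(p ∧ q), 0   [∧-rule on 1]
4. □p, 0   [¬→-rule on 2]
5. ¬□□p, 0   [¬→-rule on 2]
6. p, 0   [□-rule on 4 via 0R0]
7. p ∧ q, 1   [◇-rule on 3: fresh world 1, 0R1]
8. p, 1   [∧-rule on 7]
9. q, 1   [∧-rule on 7]
10. ¬□p, 2   [¬□-rule on 5: fresh world 2, 0R2]
11. p, 2   [□-rule on 4 via 0R2]
12. ¬p, 3   [¬□-rule on 10: fresh world 3, 2R3]
Accessibility: 0R0, 0R1, 0R2, 1R1, 2R2, 2R3, 3R3
Complete open branch: satisfiable in T, hence also in K (this T-model is also a K-model).

K, T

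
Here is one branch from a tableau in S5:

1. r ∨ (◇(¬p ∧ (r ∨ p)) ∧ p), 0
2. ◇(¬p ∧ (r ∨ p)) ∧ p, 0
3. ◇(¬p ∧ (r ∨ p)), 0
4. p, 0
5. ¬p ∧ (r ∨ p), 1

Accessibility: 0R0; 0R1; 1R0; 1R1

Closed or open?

No atom appears with both signs at the same world.

Open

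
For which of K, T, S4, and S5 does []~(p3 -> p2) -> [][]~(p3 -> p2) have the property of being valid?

S4, S5

T-tableau for the negation ~([]~(p3 -> p2) -> [][]~(p3 -> p2)):
1. ~([]~(p3 -> p2) -> [][]~(p3 -> p2)), u
2. []~(p3 -> p2), u
3. ~[][]~(p3 -> p2), u
4. ~(p3 -> p2), u
5. p3, u
6. ~p2, u
7. ~[]~(p3 -> p2), v
8. ~(p3 -> p2), v
9. p3, v
10. ~p2, v
11. p3 -> p2, w
12. p2, w
Accessibility: uRu, uRv, vRv, vRw, wRw
Complete open branch: countermodel on a T-frame, so not valid in T, nor in K (the same frame is also a K-frame).
S4-tableau for the negation ~([]~(p3 -> p2) -> [][]~(p3 -> p2)):
1. ~([]~(p3 -> p2) -> [][]~(p3 -> p2)), u
2. []~(p3 -> p2), u
3. ~[][]~(p3 -> p2), u
4. ~(p3 -> p2), u
5. p3, u
6. ~p2, u
7. ~[]~(p3 -> p2), v
8. ~(p3 -> p2), v
9. p3, v
10. ~p2, v
11. p3 -> p2, w
12. ~(p3 -> p2), w
13. p3, w
14. ~p2, w
15. p2, w
Accessibility: uRu, uRv, uRw, vRv, vRw, wRw
Branch closes: p2 and ~p2 both at w.
Every branch closes (one shown): valid in S4, hence also in S5 (every theorem of S4 is a theorem of S5).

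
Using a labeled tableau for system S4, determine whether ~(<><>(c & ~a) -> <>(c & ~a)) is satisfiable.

Unsatisfiable (every branch closes)

1. ~(<><>(c & ~a) -> <>(c & ~a)), w0
2. <><>(c & ~a), w0
3. ~<>(c & ~a), w0
4. ~(c & ~a), w0
5. a, w0
6. <>(c & ~a), w1
7. ~(c & ~a), w1
8. a, w1
9. c & ~a, w2
10. c, w2
11. ~a, w2
12. ~(c & ~a), w2
13. a, w2
Accessibility: w0Rw0, w0Rw1, w0Rw2, w1Rw1, w1Rw2, w2Rw2
Branch closes: a and ~a both at w2.
All branches of the tableau close; one closing branch shown above.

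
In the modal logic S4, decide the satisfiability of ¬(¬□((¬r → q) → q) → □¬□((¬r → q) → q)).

Satisfiable (open branch found)

1. ¬(¬□((¬r → q) → q) → □¬□((¬r → q) → q)), 0
2. ¬□((¬r → q) → q), 0
3. ¬□¬□((¬r → q) → q), 0
4. ¬((¬r → q) → q), 1
5. ¬r → q, 1
6. ¬q, 1
7. r, 1
8. □((¬r → q) → q), 2
9. (¬r → q) → q, 2
10. q, 2
Accessibility: 0R0, 0R1, 0R2, 1R1, 2R2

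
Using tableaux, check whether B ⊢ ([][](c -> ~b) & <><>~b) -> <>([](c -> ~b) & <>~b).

Tableau for the negation ~(([][](c -> ~b) & <><>~b) -> <>([](c -> ~b) & <>~b)):
1. ~(([][](c -> ~b) & <><>~b) -> <>([](c -> ~b) & <>~b)), u
2. [][](c -> ~b) & <><>~b, u
3. ~<>([](c -> ~b) & <>~b), u
4. [][](c -> ~b), u
5. <><>~b, u
6. ~([](c -> ~b) & <>~b), u
7. [](c -> ~b), u
8. c -> ~b, u
9. ~<>~b, u
10. b, u
11. ~c, u
12. <>~b, v
13. ~([](c -> ~b) & <>~b), v
14. [](c -> ~b), v
15. c -> ~b, v
16. b, v
17. ~[](c -> ~b), v
18. ~c, v
19. ~b, w
20. c -> ~b, w
21. ~(c -> ~b), x
22. c, x
23. b, x
24. c -> ~b, x
25. ~b, x
Accessibility: uRu, uRv, vRu, vRv, vRw, vRx, wRv, wRw, xRv, xRx
Branch closes: b and ~b both at x.
All branches of the negation close; one closing branch shown above.

Valid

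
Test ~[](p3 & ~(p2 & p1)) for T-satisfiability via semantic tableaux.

1. ~[](p3 & ~(p2 & p1)), w0
2. ~(p3 & ~(p2 & p1)), w1
3. p2 & p1, w1
4. p2, w1
5. p1, w1
Accessibility: w0Rw0, w0Rw1, w1Rw1

Satisfiable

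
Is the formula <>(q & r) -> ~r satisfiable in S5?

Yes, satisfiable

1. <>(q & r) -> ~r, u
2. ~r, u
Accessibility: uRu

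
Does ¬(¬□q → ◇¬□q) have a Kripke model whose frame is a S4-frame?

1. ¬(¬□q → ◇¬□q), w0
2. ¬□q, w0   [¬→-rule on 1]
3. ¬◇¬□q, w0   [¬→-rule on 1]
4. □q, w0   [¬◇-rule on 3 via w0Rw0]
5. q, w0   [□-rule on 4 via w0Rw0]
6. ¬q, w1   [¬□-rule on 2: fresh world w1, w0Rw1]
7. □q, w1   [¬◇-rule on 3 via w0Rw1]
8. q, w1   [□-rule on 4 via w0Rw1]
Accessibility: w0Rw0, w0Rw1, w1Rw1
Branch closes: q and ¬q both at w1.
All branches of the tableau close; one closing branch shown above.

Unsatisfiable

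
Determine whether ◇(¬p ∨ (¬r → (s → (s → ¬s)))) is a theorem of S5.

Tableau for the negation ¬◇(¬p ∨ (¬r → (s → (s → ¬s)))):
1. ¬◇(¬p ∨ (¬r → (s → (s → ¬s)))), u
2. ¬(¬p ∨ (¬r → (s → (s → ¬s)))), u
3. p, u
4. ¬(¬r → (s → (s → ¬s))), u
5. ¬r, u
6. ¬(s → (s → ¬s)), u
7. s, u
8. ¬(s → ¬s), u
Accessibility: uRu
The negation has an open branch (countermodel exists).

No, not valid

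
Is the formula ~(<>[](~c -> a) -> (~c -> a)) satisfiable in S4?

1. ~(<>[](~c -> a) -> (~c -> a)), u
2. <>[](~c -> a), u
3. ~(~c -> a), u
4. ~c, u
5. ~a, u
6. [](~c -> a), v
7. ~c -> a, v
8. a, v
Accessibility: uRu, uRv, vRv

Yes, satisfiable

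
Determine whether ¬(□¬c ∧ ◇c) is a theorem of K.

Tableau for the negation □¬c ∧ ◇c:
1. □¬c ∧ ◇c, u
2. □¬c, u   [∧-rule on 1]
3. ◇c, u   [∧-rule on 1]
4. c, v   [◇-rule on 3: fresh world v, uRv]
5. ¬c, v   [□-rule on 2 via uRv]
Accessibility: uRv
Branch closes: c and ¬c both at v.
All branches of the negation close; one closing branch shown above.

Valid in K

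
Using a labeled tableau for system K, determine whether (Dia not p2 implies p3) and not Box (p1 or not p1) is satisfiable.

1. (Dia not p2 implies p3) and not Box (p1 or not p1), 0
2. Dia not p2 implies p3, 0
3. not Box (p1 or not p1), 0
4. p3, 0
5. not (p1 or not p1), 1
6. not p1, 1
7. p1, 1
Accessibility: 0R1
Branch closes: p1 and not p1 both at 1.
All branches of the tableau close; one closing branch shown above.

No, unsatisfiable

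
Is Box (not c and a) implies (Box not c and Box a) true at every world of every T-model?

Tableau for the negation not (Box (not c and a) implies (Box not c and Box a)):
1. not (Box (not c and a) implies (Box not c and Box a)), u
2. Box (not c and a), u
3. not (Box not c and Box a), u
4. not c and a, u
5. not c, u
6. a, u
7. not Box a, u
8. not a, v
9. not c and a, v
10. not c, v
11. a, v
Accessibility: uRu, uRv, vRv
Branch closes: a and not a both at v.
Every branch of the negation's tableau closes; the branch above is one of them.

Valid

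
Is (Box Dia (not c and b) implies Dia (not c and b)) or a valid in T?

Valid

Tableau for the negation not ((Box Dia (not c and b) implies Dia (not c and b)) or a):
1. not ((Box Dia (not c and b) implies Dia (not c and b)) or a), w0
2. not (Box Dia (not c and b) implies Dia (not c and b)), w0
3. not a, w0
4. Box Dia (not c and b), w0
5. not Dia (not c and b), w0
6. Dia (not c and b), w0
7. not (not c and b), w0
8. not b, w0
9. not c and b, w1
10. not c, w1
11. b, w1
12. Dia (not c and b), w1
13. not (not c and b), w1
14. not b, w1
Accessibility: w0Rw0, w0Rw1, w1Rw1
Branch closes: b and not b both at w1.
Every branch of the negation's tableau closes; the branch above is one of them.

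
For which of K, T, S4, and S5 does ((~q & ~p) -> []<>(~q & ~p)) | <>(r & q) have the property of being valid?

S5

S5-tableau for the negation ~(((~q & ~p) -> []<>(~q & ~p)) | <>(r & q)):
1. ~(((~q & ~p) -> []<>(~q & ~p)) | <>(r & q)), 0
2. ~((~q & ~p) -> []<>(~q & ~p)), 0
3. ~<>(r & q), 0
4. ~q & ~p, 0
5. ~[]<>(~q & ~p), 0
6. ~q, 0
7. ~p, 0
8. ~(r & q), 0
9. ~<>(~q & ~p), 1
10. ~(r & q), 1
11. ~(~q & ~p), 0
12. ~(~q & ~p), 1
13. ~q, 1
14. p, 0
Accessibility: 0R0, 0R1, 1R0, 1R1
Branch closes: p and ~p both at 0.
Every branch closes (one shown): valid in S5.
S4-tableau for the negation ~(((~q & ~p) -> []<>(~q & ~p)) | <>(r & q)):
1. ~(((~q & ~p) -> []<>(~q & ~p)) | <>(r & q)), 0
2. ~((~q & ~p) -> []<>(~q & ~p)), 0
3. ~<>(r & q), 0
4. ~q & ~p, 0
5. ~[]<>(~q & ~p), 0
6. ~q, 0
7. ~p, 0
8. ~(r & q), 0
9. ~<>(~q & ~p), 1
10. ~(r & q), 1
11. ~(~q & ~p), 1
12. ~q, 1
13. p, 1
Accessibility: 0R0, 0R1, 1R1
Complete open branch: countermodel on an S4-frame, so not valid in S4, nor in K, T (the same frame is also a K-frame and a T-frame).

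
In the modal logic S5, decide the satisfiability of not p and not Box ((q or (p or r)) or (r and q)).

Yes, satisfiable

1. not p and not Box ((q or (p or r)) or (r and q)), 0
2. not p, 0
3. not Box ((q or (p or r)) or (r and q)), 0
4. not ((q or (p or r)) or (r and q)), 1
5. not (q or (p or r)), 1
6. not (r and q), 1
7. not q, 1
8. not (p or r), 1
9. not p, 1
10. not r, 1
Accessibility: 0R0, 0R1, 1R0, 1R1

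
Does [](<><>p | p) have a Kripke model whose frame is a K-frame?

1. [](<><>p | p), u

Satisfiable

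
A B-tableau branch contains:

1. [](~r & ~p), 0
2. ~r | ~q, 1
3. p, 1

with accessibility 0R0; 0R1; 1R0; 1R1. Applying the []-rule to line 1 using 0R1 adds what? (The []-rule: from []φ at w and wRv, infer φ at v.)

~r & ~p, 1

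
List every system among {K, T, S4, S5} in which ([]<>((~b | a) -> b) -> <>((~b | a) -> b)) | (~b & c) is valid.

T, S4, S5

K-tableau for the negation ~(([]<>((~b | a) -> b) -> <>((~b | a) -> b)) | (~b & c)):
1. ~(([]<>((~b | a) -> b) -> <>((~b | a) -> b)) | (~b & c)), u
2. ~([]<>((~b | a) -> b) -> <>((~b | a) -> b)), u
3. ~(~b & c), u
4. []<>((~b | a) -> b), u
5. ~<>((~b | a) -> b), u
6. ~c, u
Complete open branch: countermodel on a K-frame, so not valid in K.
T-tableau for the negation ~(([]<>((~b | a) -> b) -> <>((~b | a) -> b)) | (~b & c)):
1. ~(([]<>((~b | a) -> b) -> <>((~b | a) -> b)) | (~b & c)), u
2. ~([]<>((~b | a) -> b) -> <>((~b | a) -> b)), u
3. ~(~b & c), u
4. []<>((~b | a) -> b), u
5. ~<>((~b | a) -> b), u
6. <>((~b | a) -> b), u
7. ~((~b | a) -> b), u
8. ~b | a, u
9. ~b, u
10. ~c, u
11. a, u
12. (~b | a) -> b, v
13. <>((~b | a) -> b), v
14. ~((~b | a) -> b), v
15. ~b | a, v
16. ~b, v
17. ~(~b | a), v
18. b, v
19. ~a, v
Accessibility: uRu, uRv, vRv
Branch closes: b and ~b both at v.
Every branch closes (one shown): valid in T, hence also in S4, S5 (every theorem of T is a theorem of S4 and S5).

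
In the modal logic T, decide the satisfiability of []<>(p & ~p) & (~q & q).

Unsatisfiable

1. []<>(p & ~p) & (~q & q), 0
2. []<>(p & ~p), 0
3. ~q & q, 0
4. ~q, 0
5. q, 0
Accessibility: 0R0
Branch closes: q and ~q both at 0.
Every branch closes; the branch above is one of them.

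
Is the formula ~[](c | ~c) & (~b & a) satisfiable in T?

Unsatisfiable

1. ~[](c | ~c) & (~b & a), 0
2. ~[](c | ~c), 0   [&-rule on 1]
3. ~b & a, 0   [&-rule on 1]
4. ~b, 0   [&-rule on 3]
5. a, 0   [&-rule on 3]
6. ~(c | ~c), 1   [~[]-rule on 2: fresh world 1, 0R1]
7. ~c, 1   [~|-rule on 6]
8. c, 1   [~|-rule on 6]
Accessibility: 0R0, 0R1, 1R1
Branch closes: c and ~c both at 1.
All branches of the tableau close; one closing branch shown above.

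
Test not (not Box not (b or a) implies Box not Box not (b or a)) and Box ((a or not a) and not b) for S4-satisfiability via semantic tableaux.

Satisfiable (open branch found)

1. not (not Box not (b or a) implies Box not Box not (b or a)) and Box ((a or not a) and not b), u
2. not (not Box not (b or a) implies Box not Box not (b or a)), u
3. Box ((a or not a) and not b), u
4. not Box not (b or a), u
5. not Box not Box not (b or a), u
6. (a or not a) and not b, u
7. a or not a, u
8. not b, u
9. not a, u
10. b or a, v
11. (a or not a) and not b, v
12. a or not a, v
13. not b, v
14. a, v
15. Box not (b or a), w
16. (a or not a) and not b, w
17. a or not a, w
18. not b, w
19. not (b or a), w
20. not a, w
Accessibility: uRu, uRv, uRw, vRv, wRw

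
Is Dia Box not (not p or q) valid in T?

Tableau for the negation not Dia Box not (not p or q):
1. not Dia Box not (not p or q), u
2. not Box not (not p or q), u
3. not p or q, v
4. not Box not (not p or q), v
5. q, v
6. not p or q, w
7. q, w
Accessibility: uRu, uRv, vRv, vRw, wRw
The negation has an open branch (countermodel exists).

Invalid (countermodel exists)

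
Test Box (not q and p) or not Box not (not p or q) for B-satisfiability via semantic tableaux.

Satisfiable

1. Box (not q and p) or not Box not (not p or q), 0
2. not Box not (not p or q), 0   [or-rule on 1 (branches; this branch)]
3. not p or q, 1   [neg-Box-rule on 2: fresh world 1, 0R1]
4. q, 1   [or-rule on 3 (branches; this branch)]
Accessibility: 0R0, 0R1, 1R0, 1R1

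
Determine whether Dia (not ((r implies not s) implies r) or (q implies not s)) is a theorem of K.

No, not valid

Tableau for the negation not Dia (not ((r implies not s) implies r) or (q implies not s)):
1. not Dia (not ((r implies not s) implies r) or (q implies not s)), w0
The negation has an open branch (countermodel exists).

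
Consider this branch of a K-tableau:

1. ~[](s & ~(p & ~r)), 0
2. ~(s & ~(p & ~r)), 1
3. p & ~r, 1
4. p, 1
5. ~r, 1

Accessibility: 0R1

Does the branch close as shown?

There is no literal clash: for every atom and world, at most one sign appears.

Open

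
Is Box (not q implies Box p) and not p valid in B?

Tableau for the negation not (Box (not q implies Box p) and not p):
1. not (Box (not q implies Box p) and not p), w0
2. p, w0   [neg-and-rule on 1 (branches; this branch)]
Accessibility: w0Rw0
The negation has an open branch (countermodel exists).

Not valid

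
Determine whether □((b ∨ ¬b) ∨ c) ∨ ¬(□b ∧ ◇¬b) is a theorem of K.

Tableau for the negation ¬(□((b ∨ ¬b) ∨ c) ∨ ¬(□b ∧ ◇¬b)):
1. ¬(□((b ∨ ¬b) ∨ c) ∨ ¬(□b ∧ ◇¬b)), 0
2. ¬□((b ∨ ¬b) ∨ c), 0
3. □b ∧ ◇¬b, 0
4. □b, 0
5. ◇¬b, 0
6. ¬((b ∨ ¬b) ∨ c), 1
7. ¬(b ∨ ¬b), 1
8. ¬c, 1
9. ¬b, 1
10. b, 1
Accessibility: 0R1
Branch closes: b and ¬b both at 1.
All branches of the negation close; one closing branch shown above.

Yes, valid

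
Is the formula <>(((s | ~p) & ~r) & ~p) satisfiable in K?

Satisfiable

1. <>(((s | ~p) & ~r) & ~p), w0
2. ((s | ~p) & ~r) & ~p, w1
3. (s | ~p) & ~r, w1
4. ~p, w1
5. s | ~p, w1
6. ~r, w1
Accessibility: w0Rw1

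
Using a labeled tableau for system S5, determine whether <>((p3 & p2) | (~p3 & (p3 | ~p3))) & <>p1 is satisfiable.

1. <>((p3 & p2) | (~p3 & (p3 | ~p3))) & <>p1, u
2. <>((p3 & p2) | (~p3 & (p3 | ~p3))), u
3. <>p1, u
4. (p3 & p2) | (~p3 & (p3 | ~p3)), v
5. ~p3 & (p3 | ~p3), v
6. ~p3, v
7. p3 | ~p3, v
8. p1, w
Accessibility: uRu, uRv, uRw, vRu, vRv, vRw, wRu, wRv, wRw

Satisfiable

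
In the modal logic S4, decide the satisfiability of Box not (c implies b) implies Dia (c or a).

Satisfiable (open branch found)

1. Box not (c implies b) implies Dia (c or a), w0
2. Dia (c or a), w0
3. c or a, w1
4. a, w1
Accessibility: w0Rw0, w0Rw1, w1Rw1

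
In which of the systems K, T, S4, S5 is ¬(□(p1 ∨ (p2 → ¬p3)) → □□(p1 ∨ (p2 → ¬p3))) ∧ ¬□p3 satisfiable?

S4-tableau for the formula:
1. ¬(□(p1 ∨ (p2 → ¬p3)) → □□(p1 ∨ (p2 → ¬p3))) ∧ ¬□p3, 0
2. ¬(□(p1 ∨ (p2 → ¬p3)) → □□(p1 ∨ (p2 → ¬p3))), 0   [∧-rule on 1]
3. ¬□p3, 0   [∧-rule on 1]
4. □(p1 ∨ (p2 → ¬p3)), 0   [¬→-rule on 2]
5. ¬□□(p1 ∨ (p2 → ¬p3)), 0   [¬→-rule on 2]
6. p1 ∨ (p2 → ¬p3), 0   [□-rule on 4 via 0R0]
7. p2 → ¬p3, 0   [∨-rule on 6 (branches; this branch)]
8. ¬p3, 0   [→-rule on 7 (branches; this branch)]
9. ¬p3, 1   [¬□-rule on 3: fresh world 1, 0R1]
10. p1 ∨ (p2 → ¬p3), 1   [□-rule on 4 via 0R1]
11. p2 → ¬p3, 1   [∨-rule on 10 (branches; this branch)]
12. ¬□(p1 ∨ (p2 → ¬p3)), 2   [¬□-rule on 5: fresh world 2, 0R2]
13. p1 ∨ (p2 → ¬p3), 2   [□-rule on 4 via 0R2]
14. p2 → ¬p3, 2   [∨-rule on 13 (branches; this branch)]
15. ¬p3, 2   [→-rule on 14 (branches; this branch)]
16. ¬(p1 ∨ (p2 → ¬p3)), 3   [¬□-rule on 12: fresh world 3, 2R3]
17. ¬p1, 3   [¬∨-rule on 16]
18. ¬(p2 → ¬p3), 3   [¬∨-rule on 16]
19. p2, 3   [¬→-rule on 18]
20. p3, 3   [¬→-rule on 18]
21. p1 ∨ (p2 → ¬p3), 3   [□-rule on 4 via 0R3]
22. p2 → ¬p3, 3   [∨-rule on 21 (branches; this branch)]
23. ¬p3, 3   [→-rule on 22 (branches; this branch)]
Accessibility: 0R0, 0R1, 0R2, 0R3, 1R1, 2R2, 2R3, 3R3
Branch closes: p3 and ¬p3 both at 3.
Every branch closes (one shown): unsatisfiable in S4, hence also in S5 (every S5-frame is an S4-frame).
T-tableau for the formula:
1. ¬(□(p1 ∨ (p2 → ¬p3)) → □□(p1 ∨ (p2 → ¬p3))) ∧ ¬□p3, 0
2. ¬(□(p1 ∨ (p2 → ¬p3)) → □□(p1 ∨ (p2 → ¬p3))), 0   [∧-rule on 1]
3. ¬□p3, 0   [∧-rule on 1]
4. □(p1 ∨ (p2 → ¬p3)), 0   [¬→-rule on 2]
5. ¬□□(p1 ∨ (p2 → ¬p3)), 0   [¬→-rule on 2]
6. p1 ∨ (p2 → ¬p3), 0   [□-rule on 4 via 0R0]
7. p2 → ¬p3, 0   [∨-rule on 6 (branches; this branch)]
8. ¬p3, 0   [→-rule on 7 (branches; this branch)]
9. ¬p3, 1   [¬□-rule on 3: fresh world 1, 0R1]
10. p1 ∨ (p2 → ¬p3), 1   [□-rule on 4 via 0R1]
11. p2 → ¬p3, 1   [∨-rule on 10 (branches; this branch)]
12. ¬□(p1 ∨ (p2 → ¬p3)), 2   [¬□-rule on 5: fresh world 2, 0R2]
13. p1 ∨ (p2 → ¬p3), 2   [□-rule on 4 via 0R2]
14. p2 → ¬p3, 2   [∨-rule on 13 (branches; this branch)]
15. ¬p3, 2   [→-rule on 14 (branches; this branch)]
16. ¬(p1 ∨ (p2 → ¬p3)), 3   [¬□-rule on 12: fresh world 3, 2R3]
17. ¬p1, 3   [¬∨-rule on 16]
18. ¬(p2 → ¬p3), 3   [¬∨-rule on 16]
19. p2, 3   [¬→-rule on 18]
20. p3, 3   [¬→-rule on 18]
Accessibility: 0R0, 0R1, 0R2, 1R1, 2R2, 2R3, 3R3
Complete open branch: satisfiable in T, hence also in K (this T-model is also a K-model).

K, T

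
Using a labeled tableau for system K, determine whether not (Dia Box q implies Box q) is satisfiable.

Satisfiable (open branch found)

1. not (Dia Box q implies Box q), w0
2. Dia Box q, w0
3. not Box q, w0
4. Box q, w1
5. not q, w2
Accessibility: w0Rw1, w0Rw2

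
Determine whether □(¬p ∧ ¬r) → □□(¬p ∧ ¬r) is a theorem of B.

Tableau for the negation ¬(□(¬p ∧ ¬r) → □□(¬p ∧ ¬r)):
1. ¬(□(¬p ∧ ¬r) → □□(¬p ∧ ¬r)), u
2. □(¬p ∧ ¬r), u   [¬→-rule on 1]
3. ¬□□(¬p ∧ ¬r), u   [¬→-rule on 1]
4. ¬p ∧ ¬r, u   [□-rule on 2 via uRu]
5. ¬p, u   [∧-rule on 4]
6. ¬r, u   [∧-rule on 4]
7. ¬□(¬p ∧ ¬r), v   [¬□-rule on 3: fresh world v, uRv]
8. ¬p ∧ ¬r, v   [□-rule on 2 via uRv]
9. ¬p, v   [∧-rule on 8]
10. ¬r, v   [∧-rule on 8]
11. ¬(¬p ∧ ¬r), w   [¬□-rule on 7: fresh world w, vRw]
12. r, w   [¬∧-rule on 11 (branches; this branch)]
Accessibility: uRu, uRv, vRu, vRv, vRw, wRv, wRw
The negation has an open branch (countermodel exists).

No, not valid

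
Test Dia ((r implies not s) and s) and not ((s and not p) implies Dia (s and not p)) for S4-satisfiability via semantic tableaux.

Unsatisfiable

1. Dia ((r implies not s) and s) and not ((s and not p) implies Dia (s and not p)), 0
2. Dia ((r implies not s) and s), 0   [and-rule on 1]
3. not ((s and not p) implies Dia (s and not p)), 0   [and-rule on 1]
4. s and not p, 0   [neg-implies-rule on 3]
5. not Dia (s and not p), 0   [neg-implies-rule on 3]
6. s, 0   [and-rule on 4]
7. not p, 0   [and-rule on 4]
8. not (s and not p), 0   [neg-Dia-rule on 5 via 0R0]
9. p, 0   [neg-and-rule on 8 (branches; this branch)]
Accessibility: 0R0
Branch closes: p and not p both at 0.
All branches of the tableau close; one closing branch shown above.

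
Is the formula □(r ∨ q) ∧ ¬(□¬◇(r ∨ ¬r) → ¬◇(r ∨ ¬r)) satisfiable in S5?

Unsatisfiable (every branch closes)

1. □(r ∨ q) ∧ ¬(□¬◇(r ∨ ¬r) → ¬◇(r ∨ ¬r)), 0
2. □(r ∨ q), 0   [∧-rule on 1]
3. ¬(□¬◇(r ∨ ¬r) → ¬◇(r ∨ ¬r)), 0   [∧-rule on 1]
4. □¬◇(r ∨ ¬r), 0   [¬→-rule on 3]
5. ◇(r ∨ ¬r), 0   [¬→-rule on 3]
6. r ∨ q, 0   [□-rule on 2 via 0R0]
7. ¬◇(r ∨ ¬r), 0   [□-rule on 4 via 0R0]
8. ¬(r ∨ ¬r), 0   [¬◇-rule on 7 via 0R0]
9. ¬r, 0   [¬∨-rule on 8]
10. r, 0   [¬∨-rule on 8]
Accessibility: 0R0
Branch closes: r and ¬r both at 0.
Every branch closes; the branch above is one of them.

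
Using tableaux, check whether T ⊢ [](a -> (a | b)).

Tableau for the negation ~[](a -> (a | b)):
1. ~[](a -> (a | b)), u
2. ~(a -> (a | b)), v
3. a, v
4. ~(a | b), v
5. ~a, v
6. ~b, v
Accessibility: uRu, uRv, vRv
Branch closes: a and ~a both at v.
Every branch of the negation's tableau closes; the branch above is one of them.

Valid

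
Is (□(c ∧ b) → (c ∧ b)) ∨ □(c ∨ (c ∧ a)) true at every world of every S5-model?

Valid

Tableau for the negation ¬((□(c ∧ b) → (c ∧ b)) ∨ □(c ∨ (c ∧ a))):
1. ¬((□(c ∧ b) → (c ∧ b)) ∨ □(c ∨ (c ∧ a))), u
2. ¬(□(c ∧ b) → (c ∧ b)), u
3. ¬□(c ∨ (c ∧ a)), u
4. □(c ∧ b), u
5. ¬(c ∧ b), u
6. c ∧ b, u
7. c, u
8. b, u
9. ¬b, u
Accessibility: uRu
Branch closes: b and ¬b both at u.
All branches of the negation close; one closing branch shown above.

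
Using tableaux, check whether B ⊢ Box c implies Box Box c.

Not valid

Tableau for the negation not (Box c implies Box Box c):
1. not (Box c implies Box Box c), u
2. Box c, u
3. not Box Box c, u
4. c, u
5. not Box c, v
6. c, v
7. not c, w
Accessibility: uRu, uRv, vRu, vRv, vRw, wRv, wRw
The negation has an open branch (countermodel exists).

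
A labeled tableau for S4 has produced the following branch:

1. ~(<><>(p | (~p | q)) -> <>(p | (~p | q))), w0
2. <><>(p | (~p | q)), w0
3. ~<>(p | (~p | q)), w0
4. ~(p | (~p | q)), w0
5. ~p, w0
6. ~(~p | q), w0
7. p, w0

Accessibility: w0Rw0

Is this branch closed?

Both p and ~p appear at w0.

Closed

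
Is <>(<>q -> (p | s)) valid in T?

Tableau for the negation ~<>(<>q -> (p | s)):
1. ~<>(<>q -> (p | s)), 0
2. ~(<>q -> (p | s)), 0
3. <>q, 0
4. ~(p | s), 0
5. ~p, 0
6. ~s, 0
7. q, 1
8. ~(<>q -> (p | s)), 1
9. <>q, 1
10. ~(p | s), 1
11. ~p, 1
12. ~s, 1
13. q, 2
Accessibility: 0R0, 0R1, 1R1, 1R2, 2R2
The negation has an open branch (countermodel exists).

Not valid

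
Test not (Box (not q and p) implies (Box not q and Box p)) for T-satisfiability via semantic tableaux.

1. not (Box (not q and p) implies (Box not q and Box p)), w0
2. Box (not q and p), w0
3. not (Box not q and Box p), w0
4. not q and p, w0
5. not q, w0
6. p, w0
7. not Box p, w0
8. not p, w1
9. not q and p, w1
10. not q, w1
11. p, w1
Accessibility: w0Rw0, w0Rw1, w1Rw1
Branch closes: p and not p both at w1.
(One branch shown.) All branches close.

Unsatisfiable (every branch closes)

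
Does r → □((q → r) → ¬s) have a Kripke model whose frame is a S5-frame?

1. r → □((q → r) → ¬s), w0
2. □((q → r) → ¬s), w0
3. (q → r) → ¬s, w0
4. ¬s, w0
Accessibility: w0Rw0

Satisfiable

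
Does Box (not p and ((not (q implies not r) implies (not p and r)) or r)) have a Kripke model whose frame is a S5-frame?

Satisfiable

1. Box (not p and ((not (q implies not r) implies (not p and r)) or r)), u
2. not p and ((not (q implies not r) implies (not p and r)) or r), u   [Box-rule on 1 via uRu]
3. not p, u   [and-rule on 2]
4. (not (q implies not r) implies (not p and r)) or r, u   [and-rule on 2]
5. r, u   [or-rule on 4 (branches; this branch)]
Accessibility: uRu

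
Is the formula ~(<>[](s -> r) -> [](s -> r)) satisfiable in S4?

1. ~(<>[](s -> r) -> [](s -> r)), w0
2. <>[](s -> r), w0
3. ~[](s -> r), w0
4. [](s -> r), w1
5. s -> r, w1
6. r, w1
7. ~(s -> r), w2
8. s, w2
9. ~r, w2
Accessibility: w0Rw0, w0Rw1, w0Rw2, w1Rw1, w2Rw2

Satisfiable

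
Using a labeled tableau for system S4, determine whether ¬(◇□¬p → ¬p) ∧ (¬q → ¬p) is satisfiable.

Satisfiable

1. ¬(◇□¬p → ¬p) ∧ (¬q → ¬p), w0
2. ¬(◇□¬p → ¬p), w0   [∧-rule on 1]
3. ¬q → ¬p, w0   [∧-rule on 1]
4. ◇□¬p, w0   [¬→-rule on 2]
5. p, w0   [¬→-rule on 2]
6. q, w0   [→-rule on 3 (branches; this branch)]
7. □¬p, w1   [◇-rule on 4: fresh world w1, w0Rw1]
8. ¬p, w1   [□-rule on 7 via w1Rw1]
Accessibility: w0Rw0, w0Rw1, w1Rw1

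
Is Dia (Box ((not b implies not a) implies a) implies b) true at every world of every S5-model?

Tableau for the negation not Dia (Box ((not b implies not a) implies a) implies b):
1. not Dia (Box ((not b implies not a) implies a) implies b), w0
2. not (Box ((not b implies not a) implies a) implies b), w0   [neg-Dia-rule on 1 via w0Rw0]
3. Box ((not b implies not a) implies a), w0   [neg-implies-rule on 2]
4. not b, w0   [neg-implies-rule on 2]
5. (not b implies not a) implies a, w0   [Box-rule on 3 via w0Rw0]
6. a, w0   [implies-rule on 5 (branches; this branch)]
Accessibility: w0Rw0
The negation has an open branch (countermodel exists).

Not valid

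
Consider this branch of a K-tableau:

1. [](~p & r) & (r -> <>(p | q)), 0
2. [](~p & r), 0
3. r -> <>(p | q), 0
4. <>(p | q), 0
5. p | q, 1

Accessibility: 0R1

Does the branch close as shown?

No, open

No atom appears with both signs at the same world.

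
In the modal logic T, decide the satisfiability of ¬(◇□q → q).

Satisfiable

1. ¬(◇□q → q), 0
2. ◇□q, 0
3. ¬q, 0
4. □q, 1
5. q, 1
Accessibility: 0R0, 0R1, 1R1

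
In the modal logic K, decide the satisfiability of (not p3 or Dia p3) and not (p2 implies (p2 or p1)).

Unsatisfiable (every branch closes)

1. (not p3 or Dia p3) and not (p2 implies (p2 or p1)), 0
2. not p3 or Dia p3, 0   [and-rule on 1]
3. not (p2 implies (p2 or p1)), 0   [and-rule on 1]
4. p2, 0   [neg-implies-rule on 3]
5. not (p2 or p1), 0   [neg-implies-rule on 3]
6. not p2, 0   [neg-or-rule on 5]
7. not p1, 0   [neg-or-rule on 5]
Branch closes: p2 and not p2 both at 0.
(One branch shown.) All branches close.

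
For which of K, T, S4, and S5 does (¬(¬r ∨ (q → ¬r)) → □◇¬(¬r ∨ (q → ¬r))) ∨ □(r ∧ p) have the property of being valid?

S5

S4-tableau for the negation ¬((¬(¬r ∨ (q → ¬r)) → □◇¬(¬r ∨ (q → ¬r))) ∨ □(r ∧ p)):
1. ¬((¬(¬r ∨ (q → ¬r)) → □◇¬(¬r ∨ (q → ¬r))) ∨ □(r ∧ p)), 0
2. ¬(¬(¬r ∨ (q → ¬r)) → □◇¬(¬r ∨ (q → ¬r))), 0
3. ¬□(r ∧ p), 0
4. ¬(¬r ∨ (q → ¬r)), 0
5. ¬□◇¬(¬r ∨ (q → ¬r)), 0
6. r, 0
7. ¬(q → ¬r), 0
8. q, 0
9. ¬(r ∧ p), 1
10. ¬p, 1
11. ¬◇¬(¬r ∨ (q → ¬r)), 2
12. ¬r ∨ (q → ¬r), 2
13. q → ¬r, 2
14. ¬r, 2
Accessibility: 0R0, 0R1, 0R2, 1R1, 2R2
Complete open branch: countermodel on an S4-frame, so not valid in S4, nor in K, T (the same frame is also a K-frame and a T-frame).
S5-tableau for the negation ¬((¬(¬r ∨ (q → ¬r)) → □◇¬(¬r ∨ (q → ¬r))) ∨ □(r ∧ p)):
1. ¬((¬(¬r ∨ (q → ¬r)) → □◇¬(¬r ∨ (q → ¬r))) ∨ □(r ∧ p)), 0
2. ¬(¬(¬r ∨ (q → ¬r)) → □◇¬(¬r ∨ (q → ¬r))), 0
3. ¬□(r ∧ p), 0
4. ¬(¬r ∨ (q → ¬r)), 0
5. ¬□◇¬(¬r ∨ (q → ¬r)), 0
6. r, 0
7. ¬(q → ¬r), 0
8. q, 0
9. ¬(r ∧ p), 1
10. ¬p, 1
11. ¬◇¬(¬r ∨ (q → ¬r)), 2
12. ¬r ∨ (q → ¬r), 0
13. ¬r ∨ (q → ¬r), 1
14. ¬r ∨ (q → ¬r), 2
15. q → ¬r, 0
16. q → ¬r, 1
17. q → ¬r, 2
18. ¬r, 0
Accessibility: 0R0, 0R1, 0R2, 1R0, 1R1, 1R2, 2R0, 2R1, 2R2
Branch closes: r and ¬r both at 0.
Every branch closes (one shown): valid in S5.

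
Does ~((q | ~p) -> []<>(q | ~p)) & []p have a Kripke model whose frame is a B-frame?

1. ~((q | ~p) -> []<>(q | ~p)) & []p, u
2. ~((q | ~p) -> []<>(q | ~p)), u
3. []p, u
4. q | ~p, u
5. ~[]<>(q | ~p), u
6. p, u
7. q, u
8. ~<>(q | ~p), v
9. p, v
10. ~(q | ~p), u
11. ~q, u
Accessibility: uRu, uRv, vRu, vRv
Branch closes: q and ~q both at u.
(One branch shown.) All branches close.

Unsatisfiable (every branch closes)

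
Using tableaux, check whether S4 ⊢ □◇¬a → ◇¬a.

Tableau for the negation ¬(□◇¬a → ◇¬a):
1. ¬(□◇¬a → ◇¬a), 0
2. □◇¬a, 0
3. ¬◇¬a, 0
4. ◇¬a, 0
5. a, 0
6. ¬a, 1
7. ◇¬a, 1
8. a, 1
Accessibility: 0R0, 0R1, 1R1
Branch closes: a and ¬a both at 1.
Every branch of the negation's tableau closes; the branch above is one of them.

Valid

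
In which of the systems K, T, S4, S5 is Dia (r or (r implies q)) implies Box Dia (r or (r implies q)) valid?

T, S4, S5

T-tableau for the negation not (Dia (r or (r implies q)) implies Box Dia (r or (r implies q))):
1. not (Dia (r or (r implies q)) implies Box Dia (r or (r implies q))), w0
2. Dia (r or (r implies q)), w0
3. not Box Dia (r or (r implies q)), w0
4. r or (r implies q), w1
5. r implies q, w1
6. q, w1
7. not Dia (r or (r implies q)), w2
8. not (r or (r implies q)), w2
9. not r, w2
10. not (r implies q), w2
11. r, w2
12. not q, w2
Accessibility: w0Rw0, w0Rw1, w0Rw2, w1Rw1, w2Rw2
Branch closes: r and not r both at w2.
Every branch closes (one shown): valid in T, hence also in S4, S5 (every theorem of T is a theorem of S4 and S5).
K-tableau for the negation not (Dia (r or (r implies q)) implies Box Dia (r or (r implies q))):
1. not (Dia (r or (r implies q)) implies Box Dia (r or (r implies q))), w0
2. Dia (r or (r implies q)), w0
3. not Box Dia (r or (r implies q)), w0
4. r or (r implies q), w1
5. r implies q, w1
6. q, w1
7. not Dia (r or (r implies q)), w2
Accessibility: w0Rw1, w0Rw2
Complete open branch: countermodel on a K-frame, so not valid in K.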